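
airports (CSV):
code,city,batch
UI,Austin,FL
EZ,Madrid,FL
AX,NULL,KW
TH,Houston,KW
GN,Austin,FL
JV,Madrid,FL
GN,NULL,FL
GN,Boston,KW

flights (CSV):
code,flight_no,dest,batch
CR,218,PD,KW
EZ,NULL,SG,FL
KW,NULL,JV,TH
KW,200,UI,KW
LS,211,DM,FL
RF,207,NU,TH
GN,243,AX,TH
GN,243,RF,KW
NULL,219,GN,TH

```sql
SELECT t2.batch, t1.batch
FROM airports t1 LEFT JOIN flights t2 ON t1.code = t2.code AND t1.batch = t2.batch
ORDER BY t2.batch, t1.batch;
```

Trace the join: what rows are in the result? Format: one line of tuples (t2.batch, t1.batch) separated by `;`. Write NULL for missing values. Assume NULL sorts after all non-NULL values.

LEFT JOIN keeps every row from `airports`; unmatched rows get NULL for `flights`'s columns.
Matching on t1.code = t2.code AND t1.batch = t2.batch. A NULL in a compared column never satisfies the condition.
- t1[0] code=UI, batch=FL → no match; kept with NULLs on the t2 side.
- t1[1] code=EZ, batch=FL → 1 match(es) in t2 → 1 row(s).
- t1[2] code=AX, batch=KW → no match; kept with NULLs on the t2 side.
- t1[3] code=TH, batch=KW → no match; kept with NULLs on the t2 side.
- t1[4] code=GN, batch=FL → no match; kept with NULLs on the t2 side.
- t1[5] code=JV, batch=FL → no match; kept with NULLs on the t2 side.
- t1[6] code=GN, batch=FL → no match; kept with NULLs on the t2 side.
- t1[7] code=GN, batch=KW → 1 match(es) in t2 → 1 row(s).
After projecting and ordering:
t2.batch | t1.batch
FL | FL
KW | KW
NULL | FL
NULL | FL
NULL | FL
NULL | FL
NULL | KW
NULL | KW

(FL, FL); (KW, KW); (NULL, FL); (NULL, FL); (NULL, FL); (NULL, FL); (NULL, KW); (NULL, KW)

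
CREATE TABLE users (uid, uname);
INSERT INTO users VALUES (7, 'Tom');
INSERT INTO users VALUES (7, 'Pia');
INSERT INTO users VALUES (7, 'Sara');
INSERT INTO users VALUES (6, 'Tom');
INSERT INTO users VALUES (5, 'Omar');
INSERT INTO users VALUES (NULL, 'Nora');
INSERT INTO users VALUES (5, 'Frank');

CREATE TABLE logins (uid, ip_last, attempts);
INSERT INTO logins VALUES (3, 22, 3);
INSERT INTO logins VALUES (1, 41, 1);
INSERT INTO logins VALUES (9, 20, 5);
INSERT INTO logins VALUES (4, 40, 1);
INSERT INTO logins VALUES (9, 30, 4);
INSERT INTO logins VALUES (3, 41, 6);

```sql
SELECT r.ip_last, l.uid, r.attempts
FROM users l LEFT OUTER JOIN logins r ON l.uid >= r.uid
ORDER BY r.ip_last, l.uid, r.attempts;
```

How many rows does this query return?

LEFT JOIN keeps every row from `users`; unmatched rows get NULL for `logins`'s columns.
Matching on l.uid >= r.uid. A NULL in a compared column never satisfies the condition.
- l row (uid=7): matches 4 r row(s) → 4 output row(s).
- l row (uid=7): matches 4 r row(s) → 4 output row(s).
- l row (uid=7): matches 4 r row(s) → 4 output row(s).
- l row (uid=6): matches 4 r row(s) → 4 output row(s).
- l row (uid=5): matches 4 r row(s) → 4 output row(s).
- l row (uid=NULL): no match → kept, r columns NULL.
- l row (uid=5): matches 4 r row(s) → 4 output row(s).
Total: 24 matched + 1 padded = 25 rows.

25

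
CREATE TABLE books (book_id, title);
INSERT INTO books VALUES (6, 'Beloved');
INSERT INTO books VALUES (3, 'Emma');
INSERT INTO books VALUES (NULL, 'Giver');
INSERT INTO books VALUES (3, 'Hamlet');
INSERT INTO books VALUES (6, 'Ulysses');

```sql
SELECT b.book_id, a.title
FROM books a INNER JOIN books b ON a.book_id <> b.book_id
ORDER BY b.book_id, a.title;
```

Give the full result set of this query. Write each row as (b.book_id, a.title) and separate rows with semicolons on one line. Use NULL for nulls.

(3, Beloved); (3, Beloved); (3, Ulysses); (3, Ulysses); (6, Emma); (6, Emma); (6, Hamlet); (6, Hamlet)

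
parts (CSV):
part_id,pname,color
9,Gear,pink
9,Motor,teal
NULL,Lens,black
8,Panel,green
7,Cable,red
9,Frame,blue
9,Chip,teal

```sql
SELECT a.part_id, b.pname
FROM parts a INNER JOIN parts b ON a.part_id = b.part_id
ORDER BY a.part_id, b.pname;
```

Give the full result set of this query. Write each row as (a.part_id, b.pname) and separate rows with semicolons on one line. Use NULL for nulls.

(7, Cable); (8, Panel); (9, Chip); (9, Chip); (9, Chip); (9, Chip); (9, Frame); (9, Frame); (9, Frame); (9, Frame); (9, Gear); (9, Gear); (9, Gear); (9, Gear); (9, Motor); (9, Motor); (9, Motor); (9, Motor)

INNER JOIN keeps only pairs where the ON condition holds.
Matching on a.part_id = b.part_id. A NULL in a compared column never satisfies the condition.
Matched pairs: 18.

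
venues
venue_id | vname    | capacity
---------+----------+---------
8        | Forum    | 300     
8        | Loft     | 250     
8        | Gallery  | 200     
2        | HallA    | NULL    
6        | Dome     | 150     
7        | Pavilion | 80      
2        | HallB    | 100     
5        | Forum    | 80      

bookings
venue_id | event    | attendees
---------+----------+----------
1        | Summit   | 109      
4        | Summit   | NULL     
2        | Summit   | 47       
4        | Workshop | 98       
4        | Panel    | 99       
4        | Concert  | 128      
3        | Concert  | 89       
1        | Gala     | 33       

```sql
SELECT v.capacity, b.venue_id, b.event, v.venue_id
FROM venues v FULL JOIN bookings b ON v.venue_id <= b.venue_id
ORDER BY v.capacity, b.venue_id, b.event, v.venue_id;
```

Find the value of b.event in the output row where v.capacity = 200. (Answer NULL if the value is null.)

NULL

FULL OUTER JOIN keeps every row from both sides; unmatched rows get NULL for the other side's columns.
Matching on v.venue_id <= b.venue_id.
Matched pairs: 12; unmatched v rows kept: 6; unmatched b rows kept: 2.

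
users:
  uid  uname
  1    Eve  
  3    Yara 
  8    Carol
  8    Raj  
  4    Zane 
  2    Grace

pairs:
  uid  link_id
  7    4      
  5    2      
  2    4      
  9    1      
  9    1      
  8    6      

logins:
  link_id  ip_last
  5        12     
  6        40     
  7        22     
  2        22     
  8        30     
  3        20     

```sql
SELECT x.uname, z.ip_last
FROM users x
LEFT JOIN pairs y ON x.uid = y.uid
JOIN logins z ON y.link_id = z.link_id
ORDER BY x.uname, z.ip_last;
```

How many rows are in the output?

2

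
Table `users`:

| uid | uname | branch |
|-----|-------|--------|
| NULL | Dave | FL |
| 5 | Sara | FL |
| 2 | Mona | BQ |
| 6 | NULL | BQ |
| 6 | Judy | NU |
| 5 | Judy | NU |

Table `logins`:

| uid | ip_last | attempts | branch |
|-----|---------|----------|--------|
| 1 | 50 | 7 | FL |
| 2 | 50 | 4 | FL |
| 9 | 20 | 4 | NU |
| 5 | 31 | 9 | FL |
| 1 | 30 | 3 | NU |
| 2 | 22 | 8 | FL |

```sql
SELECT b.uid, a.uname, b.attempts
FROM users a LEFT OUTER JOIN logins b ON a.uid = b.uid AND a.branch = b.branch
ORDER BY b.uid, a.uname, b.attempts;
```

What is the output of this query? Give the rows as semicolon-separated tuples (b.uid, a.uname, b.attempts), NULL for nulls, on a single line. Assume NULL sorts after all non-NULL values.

(5, Sara, 9); (NULL, Dave, NULL); (NULL, Judy, NULL); (NULL, Judy, NULL); (NULL, Mona, NULL); (NULL, NULL, NULL)

LEFT JOIN keeps every row from `users`; unmatched rows get NULL for `logins`'s columns.
Matching on a.uid = b.uid AND a.branch = b.branch. A NULL in a compared column never satisfies the condition.
Matched pairs: 1; unmatched a rows kept: 5.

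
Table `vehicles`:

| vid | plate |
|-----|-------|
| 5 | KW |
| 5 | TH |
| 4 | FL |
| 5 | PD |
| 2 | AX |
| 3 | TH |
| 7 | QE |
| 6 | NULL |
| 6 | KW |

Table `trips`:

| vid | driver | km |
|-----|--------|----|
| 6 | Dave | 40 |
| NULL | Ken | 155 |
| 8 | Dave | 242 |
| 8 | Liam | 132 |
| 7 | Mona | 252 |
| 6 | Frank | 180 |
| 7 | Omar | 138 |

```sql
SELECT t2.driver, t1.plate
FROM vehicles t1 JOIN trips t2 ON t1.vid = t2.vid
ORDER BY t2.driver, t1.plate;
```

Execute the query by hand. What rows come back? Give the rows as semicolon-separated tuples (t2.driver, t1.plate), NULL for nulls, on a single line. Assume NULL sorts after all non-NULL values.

(Dave, KW); (Dave, NULL); (Frank, KW); (Frank, NULL); (Mona, QE); (Omar, QE)

INNER JOIN keeps only pairs where the ON condition holds.
Matching on t1.vid = t2.vid. A NULL in a compared column never satisfies the condition.
- t1 row (vid=5): no match → dropped.
- t1 row (vid=5): no match → dropped.
- t1 row (vid=4): no match → dropped.
- t1 row (vid=5): no match → dropped.
- t1 row (vid=2): no match → dropped.
- t1 row (vid=3): no match → dropped.
- t1 row (vid=7): matches 2 t2 row(s) → 2 output row(s).
- t1 row (vid=6): matches 2 t2 row(s) → 2 output row(s).
- t1 row (vid=6): matches 2 t2 row(s) → 2 output row(s).
After projecting and ordering:
t2.driver | t1.plate
Dave | KW
Dave | NULL
Frank | KW
Frank | NULL
Mona | QE
Omar | QE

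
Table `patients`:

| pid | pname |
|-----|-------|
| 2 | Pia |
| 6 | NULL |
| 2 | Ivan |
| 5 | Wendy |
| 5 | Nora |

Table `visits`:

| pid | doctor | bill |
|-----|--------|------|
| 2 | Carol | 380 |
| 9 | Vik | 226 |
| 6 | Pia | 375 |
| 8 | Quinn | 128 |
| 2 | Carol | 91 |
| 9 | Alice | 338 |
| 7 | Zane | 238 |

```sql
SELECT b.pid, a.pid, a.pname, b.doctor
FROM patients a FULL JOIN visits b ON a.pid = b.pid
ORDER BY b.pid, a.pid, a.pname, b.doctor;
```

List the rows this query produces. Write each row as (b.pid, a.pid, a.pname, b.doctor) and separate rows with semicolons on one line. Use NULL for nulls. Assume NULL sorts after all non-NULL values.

(2, 2, Ivan, Carol); (2, 2, Ivan, Carol); (2, 2, Pia, Carol); (2, 2, Pia, Carol); (6, 6, NULL, Pia); (7, NULL, NULL, Zane); (8, NULL, NULL, Quinn); (9, NULL, NULL, Alice); (9, NULL, NULL, Vik); (NULL, 5, Nora, NULL); (NULL, 5, Wendy, NULL)

FULL OUTER JOIN keeps every row from both sides; unmatched rows get NULL for the other side's columns.
Matching on a.pid = b.pid.
Matched pairs: 5; unmatched a rows kept: 2; unmatched b rows kept: 4.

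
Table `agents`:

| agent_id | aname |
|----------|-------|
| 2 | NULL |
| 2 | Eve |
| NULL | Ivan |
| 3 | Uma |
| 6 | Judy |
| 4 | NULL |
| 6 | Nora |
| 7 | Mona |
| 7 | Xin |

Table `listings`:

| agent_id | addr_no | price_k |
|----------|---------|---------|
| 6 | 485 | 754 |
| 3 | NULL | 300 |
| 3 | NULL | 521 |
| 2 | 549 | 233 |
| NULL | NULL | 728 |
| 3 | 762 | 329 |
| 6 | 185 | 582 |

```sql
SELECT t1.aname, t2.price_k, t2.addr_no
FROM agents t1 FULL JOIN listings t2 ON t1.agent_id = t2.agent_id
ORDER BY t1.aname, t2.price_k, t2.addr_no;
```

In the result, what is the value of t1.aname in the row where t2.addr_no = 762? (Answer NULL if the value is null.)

Uma

FULL OUTER JOIN keeps every row from both sides; unmatched rows get NULL for the other side's columns.
Matching on t1.agent_id = t2.agent_id. A NULL in a compared column never satisfies the condition.
Matched pairs: 9; unmatched t1 rows kept: 4; unmatched t2 rows kept: 1.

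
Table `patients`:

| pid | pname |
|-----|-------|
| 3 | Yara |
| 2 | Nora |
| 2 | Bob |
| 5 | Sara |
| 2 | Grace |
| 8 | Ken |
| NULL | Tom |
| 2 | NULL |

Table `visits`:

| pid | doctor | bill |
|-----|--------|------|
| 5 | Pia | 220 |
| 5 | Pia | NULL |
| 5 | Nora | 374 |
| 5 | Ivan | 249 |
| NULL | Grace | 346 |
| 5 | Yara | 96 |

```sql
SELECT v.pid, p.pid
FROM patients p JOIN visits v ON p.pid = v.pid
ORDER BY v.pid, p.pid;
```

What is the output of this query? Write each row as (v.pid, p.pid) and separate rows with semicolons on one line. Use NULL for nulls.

INNER JOIN keeps only pairs where the ON condition holds.
Matching on p.pid = v.pid. A NULL in a compared column never satisfies the condition.
- p row (pid=3): no match → dropped.
- p row (pid=2): no match → dropped.
- p row (pid=2): no match → dropped.
- p row (pid=5): matches 5 v row(s) → 5 output row(s).
- p row (pid=2): no match → dropped.
- p row (pid=8): no match → dropped.
- p row (pid=NULL): no match → dropped.
- p row (pid=2): no match → dropped.
After projecting and ordering:
v.pid | p.pid
5 | 5
5 | 5
5 | 5
5 | 5
5 | 5

(5, 5); (5, 5); (5, 5); (5, 5); (5, 5)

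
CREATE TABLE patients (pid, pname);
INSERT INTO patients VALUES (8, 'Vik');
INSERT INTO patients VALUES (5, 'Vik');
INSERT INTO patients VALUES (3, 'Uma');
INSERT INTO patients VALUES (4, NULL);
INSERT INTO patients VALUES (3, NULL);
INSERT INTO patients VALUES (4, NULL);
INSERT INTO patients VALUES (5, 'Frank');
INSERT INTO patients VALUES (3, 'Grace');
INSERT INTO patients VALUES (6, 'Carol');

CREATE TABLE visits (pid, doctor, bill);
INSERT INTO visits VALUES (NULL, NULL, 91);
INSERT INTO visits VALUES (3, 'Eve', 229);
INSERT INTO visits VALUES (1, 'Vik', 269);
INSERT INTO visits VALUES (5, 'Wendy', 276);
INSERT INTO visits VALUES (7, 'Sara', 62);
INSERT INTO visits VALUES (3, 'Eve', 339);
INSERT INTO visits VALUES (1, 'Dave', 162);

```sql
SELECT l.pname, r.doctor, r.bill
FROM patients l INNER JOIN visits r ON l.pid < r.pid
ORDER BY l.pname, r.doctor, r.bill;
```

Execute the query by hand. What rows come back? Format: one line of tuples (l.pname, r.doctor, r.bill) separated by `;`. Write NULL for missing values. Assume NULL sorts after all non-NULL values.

(Carol, Sara, 62); (Frank, Sara, 62); (Grace, Sara, 62); (Grace, Wendy, 276); (Uma, Sara, 62); (Uma, Wendy, 276); (Vik, Sara, 62); (NULL, Sara, 62); (NULL, Sara, 62); (NULL, Sara, 62); (NULL, Wendy, 276); (NULL, Wendy, 276); (NULL, Wendy, 276)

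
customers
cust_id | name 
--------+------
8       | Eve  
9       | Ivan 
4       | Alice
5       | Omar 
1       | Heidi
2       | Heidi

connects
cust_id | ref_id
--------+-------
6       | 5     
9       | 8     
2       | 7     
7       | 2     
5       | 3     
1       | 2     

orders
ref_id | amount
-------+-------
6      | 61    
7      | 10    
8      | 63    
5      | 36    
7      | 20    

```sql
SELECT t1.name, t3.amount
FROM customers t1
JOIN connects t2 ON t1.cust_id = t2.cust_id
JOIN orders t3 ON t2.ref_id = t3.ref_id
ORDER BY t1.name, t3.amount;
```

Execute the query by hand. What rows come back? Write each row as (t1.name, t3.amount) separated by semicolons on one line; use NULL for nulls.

(Heidi, 10); (Heidi, 20); (Ivan, 63)

Step 1 — t1 INNER JOIN t2 on cust_id → 4 row(s).
Then INNER JOIN `orders t3` on ref_id: keep only rows whose t2.ref_id appears in t3.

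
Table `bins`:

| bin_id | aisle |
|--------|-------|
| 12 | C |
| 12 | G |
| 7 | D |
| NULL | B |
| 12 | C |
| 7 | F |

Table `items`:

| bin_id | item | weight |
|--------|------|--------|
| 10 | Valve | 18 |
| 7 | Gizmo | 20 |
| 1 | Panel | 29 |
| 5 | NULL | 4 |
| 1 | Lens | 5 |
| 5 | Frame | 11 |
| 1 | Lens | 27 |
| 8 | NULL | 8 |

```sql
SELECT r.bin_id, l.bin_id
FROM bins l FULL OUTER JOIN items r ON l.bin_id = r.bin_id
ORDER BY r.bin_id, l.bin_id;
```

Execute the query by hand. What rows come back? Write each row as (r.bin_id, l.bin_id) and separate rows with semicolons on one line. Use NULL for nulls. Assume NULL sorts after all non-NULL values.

FULL OUTER JOIN keeps every row from both sides; unmatched rows get NULL for the other side's columns.
Matching on l.bin_id = r.bin_id. A NULL in a compared column never satisfies the condition.
- l[0] bin_id=12 → no match; kept with NULLs on the r side.
- l[1] bin_id=12 → no match; kept with NULLs on the r side.
- l[2] bin_id=7 → 1 match(es) in r → 1 row(s).
- l[3] bin_id=NULL → no match; kept with NULLs on the r side.
- l[4] bin_id=12 → no match; kept with NULLs on the r side.
- l[5] bin_id=7 → 1 match(es) in r → 1 row(s).
- 7 r row(s) had no l match → kept, l columns NULL.

(1, NULL); (1, NULL); (1, NULL); (5, NULL); (5, NULL); (7, 7); (7, 7); (8, NULL); (10, NULL); (NULL, 12); (NULL, 12); (NULL, 12); (NULL, NULL)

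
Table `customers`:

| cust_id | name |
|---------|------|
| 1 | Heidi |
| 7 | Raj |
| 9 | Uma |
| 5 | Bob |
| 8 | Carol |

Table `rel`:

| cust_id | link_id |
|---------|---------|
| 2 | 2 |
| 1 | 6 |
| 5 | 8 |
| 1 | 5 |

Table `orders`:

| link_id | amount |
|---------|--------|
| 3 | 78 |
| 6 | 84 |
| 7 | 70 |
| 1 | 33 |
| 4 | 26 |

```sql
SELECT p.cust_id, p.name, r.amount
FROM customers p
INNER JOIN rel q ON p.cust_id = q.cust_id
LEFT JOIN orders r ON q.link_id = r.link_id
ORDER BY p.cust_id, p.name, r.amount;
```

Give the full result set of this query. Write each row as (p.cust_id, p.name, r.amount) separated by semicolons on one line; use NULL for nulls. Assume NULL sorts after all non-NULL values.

Evaluate left to right. First `customers p INNER JOIN rel q` on cust_id: 3 row(s).
Then LEFT JOIN `orders r` on link_id: each of those 3 rows is kept; rows whose q.link_id has no match in r get NULL for r's columns.

(1, Heidi, 84); (1, Heidi, NULL); (5, Bob, NULL)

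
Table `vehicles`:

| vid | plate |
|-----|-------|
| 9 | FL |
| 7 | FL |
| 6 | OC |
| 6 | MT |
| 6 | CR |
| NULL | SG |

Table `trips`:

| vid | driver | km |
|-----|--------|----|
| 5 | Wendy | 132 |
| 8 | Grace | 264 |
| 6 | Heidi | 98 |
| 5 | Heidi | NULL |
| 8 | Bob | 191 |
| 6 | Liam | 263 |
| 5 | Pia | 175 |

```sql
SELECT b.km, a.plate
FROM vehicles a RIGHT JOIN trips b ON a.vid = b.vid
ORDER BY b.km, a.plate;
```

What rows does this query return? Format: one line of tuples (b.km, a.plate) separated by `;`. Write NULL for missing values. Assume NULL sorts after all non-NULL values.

RIGHT JOIN keeps every row from `trips`; unmatched rows get NULL for `vehicles`'s columns.
Matching on a.vid = b.vid. A NULL in a compared column never satisfies the condition.
Matched pairs: 6; unmatched b rows kept: 5.

(98, CR); (98, MT); (98, OC); (132, NULL); (175, NULL); (191, NULL); (263, CR); (263, MT); (263, OC); (264, NULL); (NULL, NULL)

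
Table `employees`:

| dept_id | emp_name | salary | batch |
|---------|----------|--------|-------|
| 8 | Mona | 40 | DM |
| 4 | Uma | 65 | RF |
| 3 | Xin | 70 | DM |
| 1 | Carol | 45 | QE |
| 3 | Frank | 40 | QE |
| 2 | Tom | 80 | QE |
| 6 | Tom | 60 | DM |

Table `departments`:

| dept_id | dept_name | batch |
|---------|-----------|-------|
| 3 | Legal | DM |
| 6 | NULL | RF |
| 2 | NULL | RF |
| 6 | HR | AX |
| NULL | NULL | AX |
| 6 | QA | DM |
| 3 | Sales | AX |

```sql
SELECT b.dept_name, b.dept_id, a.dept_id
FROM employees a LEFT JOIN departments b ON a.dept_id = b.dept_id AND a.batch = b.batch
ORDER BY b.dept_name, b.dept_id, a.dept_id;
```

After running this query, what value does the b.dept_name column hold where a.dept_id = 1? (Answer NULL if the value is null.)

LEFT JOIN keeps every row from `employees`; unmatched rows get NULL for `departments`'s columns.
Matching on a.dept_id = b.dept_id AND a.batch = b.batch. A NULL in a compared column never satisfies the condition.
Matched pairs: 2; unmatched a rows kept: 5.

NULL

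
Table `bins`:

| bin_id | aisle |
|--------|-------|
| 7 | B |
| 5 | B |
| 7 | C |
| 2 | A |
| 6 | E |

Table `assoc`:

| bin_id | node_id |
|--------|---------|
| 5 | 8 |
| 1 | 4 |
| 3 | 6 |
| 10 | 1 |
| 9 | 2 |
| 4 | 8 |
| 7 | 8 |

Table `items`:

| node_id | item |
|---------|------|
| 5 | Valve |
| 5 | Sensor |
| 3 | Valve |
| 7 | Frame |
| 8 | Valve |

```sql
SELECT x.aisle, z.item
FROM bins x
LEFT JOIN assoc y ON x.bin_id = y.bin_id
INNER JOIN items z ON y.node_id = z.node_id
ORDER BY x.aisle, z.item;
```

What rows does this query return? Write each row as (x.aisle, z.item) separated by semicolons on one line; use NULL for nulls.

(B, Valve); (B, Valve); (C, Valve)

Evaluate left to right. First `bins x LEFT JOIN assoc y` on bin_id: 5 row(s).
Then INNER JOIN `items z` on node_id: keep only rows whose y.node_id appears in z.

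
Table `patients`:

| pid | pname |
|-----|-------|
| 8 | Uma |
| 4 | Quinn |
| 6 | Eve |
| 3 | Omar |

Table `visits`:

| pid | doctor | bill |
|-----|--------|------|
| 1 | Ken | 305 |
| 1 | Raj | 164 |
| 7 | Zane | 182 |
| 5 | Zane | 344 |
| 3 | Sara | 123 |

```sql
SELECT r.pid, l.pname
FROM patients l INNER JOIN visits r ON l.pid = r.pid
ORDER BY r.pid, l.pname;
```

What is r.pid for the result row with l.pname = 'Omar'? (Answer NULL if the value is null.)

3

INNER JOIN keeps only pairs where the ON condition holds.
Matching on l.pid = r.pid.
- l row (pid=8): no match → dropped.
- l row (pid=4): no match → dropped.
- l row (pid=6): no match → dropped.
- l row (pid=3): matches 1 r row(s) → 1 output row(s).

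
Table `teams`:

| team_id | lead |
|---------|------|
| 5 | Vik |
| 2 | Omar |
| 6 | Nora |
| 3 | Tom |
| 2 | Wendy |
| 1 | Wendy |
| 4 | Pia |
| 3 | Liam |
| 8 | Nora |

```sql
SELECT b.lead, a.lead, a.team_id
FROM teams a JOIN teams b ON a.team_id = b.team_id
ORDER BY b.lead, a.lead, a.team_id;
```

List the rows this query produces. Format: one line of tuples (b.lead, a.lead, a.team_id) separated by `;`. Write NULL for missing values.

(Liam, Liam, 3); (Liam, Tom, 3); (Nora, Nora, 6); (Nora, Nora, 8); (Omar, Omar, 2); (Omar, Wendy, 2); (Pia, Pia, 4); (Tom, Liam, 3); (Tom, Tom, 3); (Vik, Vik, 5); (Wendy, Omar, 2); (Wendy, Wendy, 1); (Wendy, Wendy, 2)

INNER JOIN keeps only pairs where the ON condition holds.
Matching on a.team_id = b.team_id.
Matched pairs: 13.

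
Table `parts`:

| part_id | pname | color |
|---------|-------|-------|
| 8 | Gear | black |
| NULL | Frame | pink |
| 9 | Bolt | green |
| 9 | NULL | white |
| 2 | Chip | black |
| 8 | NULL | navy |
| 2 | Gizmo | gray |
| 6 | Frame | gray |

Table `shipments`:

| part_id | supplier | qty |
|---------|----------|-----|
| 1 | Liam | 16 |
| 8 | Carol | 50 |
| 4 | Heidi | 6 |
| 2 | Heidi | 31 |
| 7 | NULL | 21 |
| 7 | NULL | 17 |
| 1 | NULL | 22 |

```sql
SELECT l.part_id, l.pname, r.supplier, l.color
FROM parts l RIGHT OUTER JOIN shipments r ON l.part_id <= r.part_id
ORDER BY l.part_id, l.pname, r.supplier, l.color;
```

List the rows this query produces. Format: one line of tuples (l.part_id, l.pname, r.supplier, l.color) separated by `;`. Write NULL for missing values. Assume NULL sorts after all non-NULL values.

(2, Chip, Carol, black); (2, Chip, Heidi, black); (2, Chip, Heidi, black); (2, Chip, NULL, black); (2, Chip, NULL, black); (2, Gizmo, Carol, gray); (2, Gizmo, Heidi, gray); (2, Gizmo, Heidi, gray); (2, Gizmo, NULL, gray); (2, Gizmo, NULL, gray); (6, Frame, Carol, gray); (6, Frame, NULL, gray); (6, Frame, NULL, gray); (8, Gear, Carol, black); (8, NULL, Carol, navy); (NULL, NULL, Liam, NULL); (NULL, NULL, NULL, NULL)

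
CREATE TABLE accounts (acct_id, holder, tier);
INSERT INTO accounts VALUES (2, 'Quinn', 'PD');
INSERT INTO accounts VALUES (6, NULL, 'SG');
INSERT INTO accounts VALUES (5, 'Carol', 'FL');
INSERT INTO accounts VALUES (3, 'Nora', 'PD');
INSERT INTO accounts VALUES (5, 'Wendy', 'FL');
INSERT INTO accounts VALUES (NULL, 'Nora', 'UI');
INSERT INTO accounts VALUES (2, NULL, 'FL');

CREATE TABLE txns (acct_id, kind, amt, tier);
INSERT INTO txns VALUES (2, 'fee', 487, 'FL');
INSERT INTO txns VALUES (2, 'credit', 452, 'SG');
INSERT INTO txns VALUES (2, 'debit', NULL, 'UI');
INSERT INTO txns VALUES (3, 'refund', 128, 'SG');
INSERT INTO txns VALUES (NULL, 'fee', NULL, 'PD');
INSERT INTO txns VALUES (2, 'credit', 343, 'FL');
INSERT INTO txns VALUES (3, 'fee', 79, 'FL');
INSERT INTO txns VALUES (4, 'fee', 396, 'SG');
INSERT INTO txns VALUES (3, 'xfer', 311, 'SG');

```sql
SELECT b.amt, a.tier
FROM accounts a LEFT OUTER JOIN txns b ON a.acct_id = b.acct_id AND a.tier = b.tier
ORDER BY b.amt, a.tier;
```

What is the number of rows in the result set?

8

LEFT JOIN keeps every row from `accounts`; unmatched rows get NULL for `txns`'s columns.
Matching on a.acct_id = b.acct_id AND a.tier = b.tier. A NULL in a compared column never satisfies the condition.
- acct_id=2, tier=PD: no b row matches, row kept with b columns NULL.
- acct_id=6, tier=SG: no b row matches, row kept with b columns NULL.
- acct_id=5, tier=FL: no b row matches, row kept with b columns NULL.
- acct_id=3, tier=PD: no b row matches, row kept with b columns NULL.
- acct_id=5, tier=FL: no b row matches, row kept with b columns NULL.
- acct_id=NULL, tier=UI: no b row matches, row kept with b columns NULL.
- acct_id=2, tier=FL: 2 matching b row(s), so 2 row(s) emitted.
Total: 2 matched + 6 padded = 8 rows.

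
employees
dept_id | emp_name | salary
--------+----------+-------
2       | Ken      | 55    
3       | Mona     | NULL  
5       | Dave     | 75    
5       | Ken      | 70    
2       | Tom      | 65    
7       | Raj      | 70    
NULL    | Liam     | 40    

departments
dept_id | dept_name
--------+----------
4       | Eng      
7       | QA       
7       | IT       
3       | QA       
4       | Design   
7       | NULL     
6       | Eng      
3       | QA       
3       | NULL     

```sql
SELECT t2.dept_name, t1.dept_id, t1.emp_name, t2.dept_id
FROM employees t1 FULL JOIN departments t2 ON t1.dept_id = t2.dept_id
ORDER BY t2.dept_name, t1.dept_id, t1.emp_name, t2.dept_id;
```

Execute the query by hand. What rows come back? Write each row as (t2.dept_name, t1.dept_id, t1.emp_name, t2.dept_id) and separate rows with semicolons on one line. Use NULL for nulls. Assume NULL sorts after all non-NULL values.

(Design, NULL, NULL, 4); (Eng, NULL, NULL, 4); (Eng, NULL, NULL, 6); (IT, 7, Raj, 7); (QA, 3, Mona, 3); (QA, 3, Mona, 3); (QA, 7, Raj, 7); (NULL, 2, Ken, NULL); (NULL, 2, Tom, NULL); (NULL, 3, Mona, 3); (NULL, 5, Dave, NULL); (NULL, 5, Ken, NULL); (NULL, 7, Raj, 7); (NULL, NULL, Liam, NULL)

FULL OUTER JOIN keeps every row from both sides; unmatched rows get NULL for the other side's columns.
Matching on t1.dept_id = t2.dept_id. A NULL in a compared column never satisfies the condition.
- t1 row (dept_id=2): no match → kept, t2 columns NULL.
- t1 row (dept_id=3): matches 3 t2 row(s) → 3 output row(s).
- t1 row (dept_id=5): no match → kept, t2 columns NULL.
- t1 row (dept_id=5): no match → kept, t2 columns NULL.
- t1 row (dept_id=2): no match → kept, t2 columns NULL.
- t1 row (dept_id=7): matches 3 t2 row(s) → 3 output row(s).
- t1 row (dept_id=NULL): no match → kept, t2 columns NULL.
- 3 row(s) from t2 found no t1 partner → padded with NULL.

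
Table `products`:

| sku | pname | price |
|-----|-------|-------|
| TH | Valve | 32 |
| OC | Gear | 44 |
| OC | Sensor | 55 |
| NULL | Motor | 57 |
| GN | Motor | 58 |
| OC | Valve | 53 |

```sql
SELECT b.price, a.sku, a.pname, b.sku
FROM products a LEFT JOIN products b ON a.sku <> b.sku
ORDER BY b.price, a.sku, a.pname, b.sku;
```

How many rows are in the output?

15

LEFT JOIN keeps every row from `products a`; unmatched rows get NULL for `products b`'s columns.
Matching on a.sku <> b.sku. A NULL in a compared column never satisfies the condition.
- a (sku=TH) pairs with 4 row(s) of b.
- a (sku=OC) pairs with 2 row(s) of b.
- a (sku=OC) pairs with 2 row(s) of b.
- a (sku=NULL) has no partner → padded with NULL.
- a (sku=GN) pairs with 4 row(s) of b.
- a (sku=OC) pairs with 2 row(s) of b.
Total: 14 matched + 1 padded = 15 rows.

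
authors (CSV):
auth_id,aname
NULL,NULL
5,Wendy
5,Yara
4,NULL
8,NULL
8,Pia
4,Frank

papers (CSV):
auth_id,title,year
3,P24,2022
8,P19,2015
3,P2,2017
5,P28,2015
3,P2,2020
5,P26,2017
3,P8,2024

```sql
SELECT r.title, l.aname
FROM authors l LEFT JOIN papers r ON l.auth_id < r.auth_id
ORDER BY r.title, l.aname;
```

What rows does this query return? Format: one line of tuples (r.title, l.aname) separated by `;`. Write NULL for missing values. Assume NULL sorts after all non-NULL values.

(P19, Frank); (P19, Wendy); (P19, Yara); (P19, NULL); (P26, Frank); (P26, NULL); (P28, Frank); (P28, NULL); (NULL, Pia); (NULL, NULL); (NULL, NULL)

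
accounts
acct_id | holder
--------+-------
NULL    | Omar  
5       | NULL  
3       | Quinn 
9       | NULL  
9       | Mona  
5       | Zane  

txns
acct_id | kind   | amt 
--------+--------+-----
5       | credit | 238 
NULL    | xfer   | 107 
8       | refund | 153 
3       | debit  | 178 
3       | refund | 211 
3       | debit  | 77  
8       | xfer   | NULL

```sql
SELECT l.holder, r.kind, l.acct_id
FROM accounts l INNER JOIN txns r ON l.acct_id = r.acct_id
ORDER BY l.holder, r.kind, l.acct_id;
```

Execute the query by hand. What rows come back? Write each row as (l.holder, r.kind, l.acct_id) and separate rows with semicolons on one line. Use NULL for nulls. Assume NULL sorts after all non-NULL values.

INNER JOIN keeps only pairs where the ON condition holds.
Matching on l.acct_id = r.acct_id. A NULL in a compared column never satisfies the condition.
- acct_id=NULL: no matching r row, dropped.
- acct_id=5: 1 matching r row(s), so 1 row(s) emitted.
- acct_id=3: 3 matching r row(s), so 3 row(s) emitted.
- acct_id=9: no matching r row, dropped.
- acct_id=9: no matching r row, dropped.
- acct_id=5: 1 matching r row(s), so 1 row(s) emitted.
After projecting and ordering:
l.holder | r.kind | l.acct_id
Quinn | debit | 3
Quinn | debit | 3
Quinn | refund | 3
Zane | credit | 5
NULL | credit | 5

(Quinn, debit, 3); (Quinn, debit, 3); (Quinn, refund, 3); (Zane, credit, 5); (NULL, credit, 5)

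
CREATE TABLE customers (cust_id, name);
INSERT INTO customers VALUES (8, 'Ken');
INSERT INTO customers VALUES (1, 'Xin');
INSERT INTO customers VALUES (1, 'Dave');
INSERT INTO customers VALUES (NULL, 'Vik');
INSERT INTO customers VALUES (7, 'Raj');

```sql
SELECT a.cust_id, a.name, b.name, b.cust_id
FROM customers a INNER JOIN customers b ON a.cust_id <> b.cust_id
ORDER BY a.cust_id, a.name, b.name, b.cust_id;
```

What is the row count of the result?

10

INNER JOIN keeps only pairs where the ON condition holds.
Matching on a.cust_id <> b.cust_id. A NULL in a compared column never satisfies the condition.
- a[0] cust_id=8 → 3 match(es) in b → 3 row(s).
- a[1] cust_id=1 → 2 match(es) in b → 2 row(s).
- a[2] cust_id=1 → 2 match(es) in b → 2 row(s).
- a[3] cust_id=NULL → no match; dropped.
- a[4] cust_id=7 → 3 match(es) in b → 3 row(s).
Total: 10 rows.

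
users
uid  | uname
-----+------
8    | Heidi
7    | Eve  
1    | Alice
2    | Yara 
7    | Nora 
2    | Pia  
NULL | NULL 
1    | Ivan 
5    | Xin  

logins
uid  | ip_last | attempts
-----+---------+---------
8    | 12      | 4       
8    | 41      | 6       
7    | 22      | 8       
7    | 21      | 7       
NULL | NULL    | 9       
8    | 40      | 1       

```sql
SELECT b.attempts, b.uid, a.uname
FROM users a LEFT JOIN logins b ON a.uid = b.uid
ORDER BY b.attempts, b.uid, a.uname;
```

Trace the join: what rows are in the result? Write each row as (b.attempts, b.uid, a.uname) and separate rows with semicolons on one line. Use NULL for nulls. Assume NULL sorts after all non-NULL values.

(1, 8, Heidi); (4, 8, Heidi); (6, 8, Heidi); (7, 7, Eve); (7, 7, Nora); (8, 7, Eve); (8, 7, Nora); (NULL, NULL, Alice); (NULL, NULL, Ivan); (NULL, NULL, Pia); (NULL, NULL, Xin); (NULL, NULL, Yara); (NULL, NULL, NULL)

LEFT JOIN keeps every row from `users`; unmatched rows get NULL for `logins`'s columns.
Matching on a.uid = b.uid. A NULL in a compared column never satisfies the condition.
- a[0] uid=8 → 3 match(es) in b → 3 row(s).
- a[1] uid=7 → 2 match(es) in b → 2 row(s).
- a[2] uid=1 → no match; kept with NULLs on the b side.
- a[3] uid=2 → no match; kept with NULLs on the b side.
- a[4] uid=7 → 2 match(es) in b → 2 row(s).
- a[5] uid=2 → no match; kept with NULLs on the b side.
- a[6] uid=NULL → no match; kept with NULLs on the b side.
- a[7] uid=1 → no match; kept with NULLs on the b side.
- a[8] uid=5 → no match; kept with NULLs on the b side.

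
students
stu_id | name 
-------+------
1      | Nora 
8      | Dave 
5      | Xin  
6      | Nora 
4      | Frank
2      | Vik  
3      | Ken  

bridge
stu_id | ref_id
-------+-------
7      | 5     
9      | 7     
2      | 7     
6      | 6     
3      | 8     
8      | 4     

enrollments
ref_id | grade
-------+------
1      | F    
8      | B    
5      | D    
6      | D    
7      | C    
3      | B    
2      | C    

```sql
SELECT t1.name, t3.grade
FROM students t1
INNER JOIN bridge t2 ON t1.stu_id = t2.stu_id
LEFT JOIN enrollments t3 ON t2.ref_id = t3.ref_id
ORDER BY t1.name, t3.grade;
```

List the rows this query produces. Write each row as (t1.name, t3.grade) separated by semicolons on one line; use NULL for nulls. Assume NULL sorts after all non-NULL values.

(Dave, NULL); (Ken, B); (Nora, D); (Vik, C)

Joins associate left-to-right: students INNER JOIN bridge on stu_id gives 4 intermediate row(s).
Then LEFT JOIN `enrollments t3` on ref_id: each of those 4 rows is kept; rows whose t2.ref_id has no match in t3 get NULL for t3's columns.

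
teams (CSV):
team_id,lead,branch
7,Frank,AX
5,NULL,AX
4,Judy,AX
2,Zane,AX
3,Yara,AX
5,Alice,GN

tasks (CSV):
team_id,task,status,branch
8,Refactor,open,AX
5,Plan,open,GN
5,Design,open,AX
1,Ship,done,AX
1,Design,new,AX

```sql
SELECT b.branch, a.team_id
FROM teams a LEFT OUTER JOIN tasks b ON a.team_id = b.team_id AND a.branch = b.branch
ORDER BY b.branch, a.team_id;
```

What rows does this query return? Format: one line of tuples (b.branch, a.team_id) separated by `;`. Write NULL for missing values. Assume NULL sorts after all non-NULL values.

LEFT JOIN keeps every row from `teams`; unmatched rows get NULL for `tasks`'s columns.
Matching on a.team_id = b.team_id AND a.branch = b.branch.
- a (team_id=7, branch=AX) has no partner → padded with NULL.
- a (team_id=5, branch=AX) pairs with 1 row(s) of b.
- a (team_id=4, branch=AX) has no partner → padded with NULL.
- a (team_id=2, branch=AX) has no partner → padded with NULL.
- a (team_id=3, branch=AX) has no partner → padded with NULL.
- a (team_id=5, branch=GN) pairs with 1 row(s) of b.
After projecting and ordering:
b.branch | a.team_id
AX | 5
GN | 5
NULL | 2
NULL | 3
NULL | 4
NULL | 7

(AX, 5); (GN, 5); (NULL, 2); (NULL, 3); (NULL, 4); (NULL, 7)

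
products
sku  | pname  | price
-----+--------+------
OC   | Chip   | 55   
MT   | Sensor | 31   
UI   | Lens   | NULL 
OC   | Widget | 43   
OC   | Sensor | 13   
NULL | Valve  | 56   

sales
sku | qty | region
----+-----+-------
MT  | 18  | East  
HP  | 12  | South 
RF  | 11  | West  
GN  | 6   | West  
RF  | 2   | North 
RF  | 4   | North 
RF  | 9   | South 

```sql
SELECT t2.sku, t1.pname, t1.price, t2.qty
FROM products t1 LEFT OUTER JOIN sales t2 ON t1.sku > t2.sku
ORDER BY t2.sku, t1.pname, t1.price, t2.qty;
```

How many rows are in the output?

LEFT JOIN keeps every row from `products`; unmatched rows get NULL for `sales`'s columns.
Matching on t1.sku > t2.sku. A NULL in a compared column never satisfies the condition.
- t1 row (sku=OC): matches 3 t2 row(s) → 3 output row(s).
- t1 row (sku=MT): matches 2 t2 row(s) → 2 output row(s).
- t1 row (sku=UI): matches 7 t2 row(s) → 7 output row(s).
- t1 row (sku=OC): matches 3 t2 row(s) → 3 output row(s).
- t1 row (sku=OC): matches 3 t2 row(s) → 3 output row(s).
- t1 row (sku=NULL): no match → kept, t2 columns NULL.
Total: 18 matched + 1 padded = 19 rows.

19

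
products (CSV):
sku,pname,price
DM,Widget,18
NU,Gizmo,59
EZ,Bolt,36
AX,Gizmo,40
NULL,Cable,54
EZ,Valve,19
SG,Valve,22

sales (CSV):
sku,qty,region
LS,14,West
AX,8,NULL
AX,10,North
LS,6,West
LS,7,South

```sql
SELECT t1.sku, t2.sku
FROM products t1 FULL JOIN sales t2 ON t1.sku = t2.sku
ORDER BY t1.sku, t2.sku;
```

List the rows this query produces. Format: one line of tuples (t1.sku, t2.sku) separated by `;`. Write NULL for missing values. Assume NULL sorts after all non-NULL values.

(AX, AX); (AX, AX); (DM, NULL); (EZ, NULL); (EZ, NULL); (NU, NULL); (SG, NULL); (NULL, LS); (NULL, LS); (NULL, LS); (NULL, NULL)

FULL OUTER JOIN keeps every row from both sides; unmatched rows get NULL for the other side's columns.
Matching on t1.sku = t2.sku. A NULL in a compared column never satisfies the condition.
- t1[0] sku=DM → no match; kept with NULLs on the t2 side.
- t1[1] sku=NU → no match; kept with NULLs on the t2 side.
- t1[2] sku=EZ → no match; kept with NULLs on the t2 side.
- t1[3] sku=AX → 2 match(es) in t2 → 2 row(s).
- t1[4] sku=NULL → no match; kept with NULLs on the t2 side.
- t1[5] sku=EZ → no match; kept with NULLs on the t2 side.
- t1[6] sku=SG → no match; kept with NULLs on the t2 side.
- plus 3 unmatched t2 row(s), each kept with NULL t1 columns.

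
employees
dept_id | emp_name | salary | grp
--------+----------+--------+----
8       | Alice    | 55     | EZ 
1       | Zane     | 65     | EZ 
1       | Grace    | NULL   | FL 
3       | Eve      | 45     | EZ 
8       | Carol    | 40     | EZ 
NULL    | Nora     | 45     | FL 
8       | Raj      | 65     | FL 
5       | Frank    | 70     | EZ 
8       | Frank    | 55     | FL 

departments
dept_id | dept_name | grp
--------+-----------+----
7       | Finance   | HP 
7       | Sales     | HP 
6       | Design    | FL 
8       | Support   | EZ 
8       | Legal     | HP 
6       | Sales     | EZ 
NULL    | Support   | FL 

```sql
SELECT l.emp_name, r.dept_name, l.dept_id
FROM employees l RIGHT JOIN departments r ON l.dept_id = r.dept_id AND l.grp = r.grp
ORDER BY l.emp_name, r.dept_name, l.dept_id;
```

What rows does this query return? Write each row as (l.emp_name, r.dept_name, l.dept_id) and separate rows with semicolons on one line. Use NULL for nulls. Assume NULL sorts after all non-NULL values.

(Alice, Support, 8); (Carol, Support, 8); (NULL, Design, NULL); (NULL, Finance, NULL); (NULL, Legal, NULL); (NULL, Sales, NULL); (NULL, Sales, NULL); (NULL, Support, NULL)

RIGHT JOIN keeps every row from `departments`; unmatched rows get NULL for `employees`'s columns.
Matching on l.dept_id = r.dept_id AND l.grp = r.grp. A NULL in a compared column never satisfies the condition.
- l (dept_id=8, grp=EZ) pairs with 1 row(s) of r.
- l (dept_id=1, grp=EZ) has no partner in r.
- l (dept_id=1, grp=FL) has no partner in r.
- l (dept_id=3, grp=EZ) has no partner in r.
- l (dept_id=8, grp=EZ) pairs with 1 row(s) of r.
- l (dept_id=NULL, grp=FL) has no partner in r.
- l (dept_id=8, grp=FL) has no partner in r.
- l (dept_id=5, grp=EZ) has no partner in r.
- l (dept_id=8, grp=FL) has no partner in r.
- 6 row(s) from r found no l partner → padded with NULL.
After projecting and ordering:
l.emp_name | r.dept_name | l.dept_id
Alice | Support | 8
Carol | Support | 8
NULL | Design | NULL
NULL | Finance | NULL
NULL | Legal | NULL
NULL | Sales | NULL
NULL | Sales | NULL
NULL | Support | NULL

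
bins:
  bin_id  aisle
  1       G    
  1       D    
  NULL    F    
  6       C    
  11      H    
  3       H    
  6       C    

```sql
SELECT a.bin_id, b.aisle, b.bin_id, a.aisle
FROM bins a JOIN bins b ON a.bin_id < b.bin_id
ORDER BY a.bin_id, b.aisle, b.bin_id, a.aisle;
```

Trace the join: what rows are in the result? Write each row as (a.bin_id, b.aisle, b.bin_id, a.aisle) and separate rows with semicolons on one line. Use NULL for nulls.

(1, C, 6, D); (1, C, 6, D); (1, C, 6, G); (1, C, 6, G); (1, H, 3, D); (1, H, 3, G); (1, H, 11, D); (1, H, 11, G); (3, C, 6, H); (3, C, 6, H); (3, H, 11, H); (6, H, 11, C); (6, H, 11, C)

INNER JOIN keeps only pairs where the ON condition holds.
Matching on a.bin_id < b.bin_id. A NULL in a compared column never satisfies the condition.
Matched pairs: 13.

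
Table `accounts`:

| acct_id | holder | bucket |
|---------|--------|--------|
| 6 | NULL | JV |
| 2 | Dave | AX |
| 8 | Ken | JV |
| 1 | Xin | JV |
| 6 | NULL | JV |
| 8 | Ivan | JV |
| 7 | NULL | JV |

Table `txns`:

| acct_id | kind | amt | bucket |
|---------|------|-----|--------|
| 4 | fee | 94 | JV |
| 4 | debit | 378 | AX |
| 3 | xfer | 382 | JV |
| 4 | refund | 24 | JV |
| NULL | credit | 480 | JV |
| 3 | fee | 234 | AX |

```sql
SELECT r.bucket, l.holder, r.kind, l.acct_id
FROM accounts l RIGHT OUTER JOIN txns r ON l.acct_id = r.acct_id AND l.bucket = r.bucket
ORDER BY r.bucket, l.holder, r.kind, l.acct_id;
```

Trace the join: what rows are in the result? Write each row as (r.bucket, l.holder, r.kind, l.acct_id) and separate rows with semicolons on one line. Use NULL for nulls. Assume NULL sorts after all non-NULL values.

(AX, NULL, debit, NULL); (AX, NULL, fee, NULL); (JV, NULL, credit, NULL); (JV, NULL, fee, NULL); (JV, NULL, refund, NULL); (JV, NULL, xfer, NULL)

RIGHT JOIN keeps every row from `txns`; unmatched rows get NULL for `accounts`'s columns.
Matching on l.acct_id = r.acct_id AND l.bucket = r.bucket. A NULL in a compared column never satisfies the condition.
- acct_id=6, bucket=JV: no matching r row.
- acct_id=2, bucket=AX: no matching r row.
- acct_id=8, bucket=JV: no matching r row.
- acct_id=1, bucket=JV: no matching r row.
- acct_id=6, bucket=JV: no matching r row.
- acct_id=8, bucket=JV: no matching r row.
- acct_id=7, bucket=JV: no matching r row.
- 6 r row(s) had no l match → kept, l columns NULL.
After projecting and ordering:
r.bucket | l.holder | r.kind | l.acct_id
AX | NULL | debit | NULL
AX | NULL | fee | NULL
JV | NULL | credit | NULL
JV | NULL | fee | NULL
JV | NULL | refund | NULL
JV | NULL | xfer | NULL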